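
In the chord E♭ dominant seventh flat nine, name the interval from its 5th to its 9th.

E♭7b9 is spelled E♭, G, B♭, D♭, F♭.
5th = B♭; 9th = F♭.
5 letter names make it a fifth; at 6 semitones (a half step narrower than perfect) the quality is diminished.

diminished 5th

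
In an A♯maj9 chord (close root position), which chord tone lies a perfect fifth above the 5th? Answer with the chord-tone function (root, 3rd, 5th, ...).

9th

A♯maj9: A♯ C𝄪 E♯ G𝄪 B♯.
The 5th is E♯. A perfect fifth above E♯ is B♯.
B♯ is the chord's 9th.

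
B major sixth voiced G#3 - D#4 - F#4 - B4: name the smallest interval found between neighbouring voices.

minor 3rd

Adjacent intervals: G#3→D#4 = perfect fifth; D#4→F#4 = minor third; F#4→B4 = perfect fourth.
The smallest is D#4 to F#4, a minor third (3 semitones).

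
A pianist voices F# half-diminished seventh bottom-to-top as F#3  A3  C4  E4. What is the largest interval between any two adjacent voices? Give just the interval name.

Adjacent intervals: F#3→A3 = minor third; A3→C4 = minor third; C4→E4 = major third.
The largest is C4 to E4, a major third (4 semitones).

major third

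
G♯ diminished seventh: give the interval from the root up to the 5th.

G♯dim7 (G♯ diminished seventh): G♯ B D F.
The root is G♯ and the 5th is D.
5 letter names make it a fifth; at 6 semitones (a half step narrower than perfect) the quality is diminished.

diminished fifth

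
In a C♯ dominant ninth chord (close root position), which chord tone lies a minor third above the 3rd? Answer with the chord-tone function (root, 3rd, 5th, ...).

5th

Spelling the chord: C♯–E♯–G♯–B–D♯.
The 3rd is E♯. A minor third above E♯ is G♯.
G♯ is the chord's 5th.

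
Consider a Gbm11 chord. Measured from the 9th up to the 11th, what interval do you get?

m3

Gbm11 (Gb minor eleventh) is spelled Gb-Bbb-Db-Fb-Ab-Cb.
So we need the interval from Ab up to Cb.
Ab up to Cb is 3 semitones, a half step narrower than a major third, so the interval is minor.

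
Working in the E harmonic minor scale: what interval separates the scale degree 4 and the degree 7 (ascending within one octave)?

The scale runs E F# G A B C D#.
The scale degree 4 is A and the 7th scale degree is D#.
4 letter names make it a fourth; at 6 semitones (a half step wider than perfect) the quality is augmented.

augmented fourth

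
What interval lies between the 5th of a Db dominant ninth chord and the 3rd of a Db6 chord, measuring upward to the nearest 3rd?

major 6th

Db dominant ninth has Ab as its 5th, and Db6 has F as its 3rd.
Counting 6 letters and 9 half steps from Ab gives a major sixth.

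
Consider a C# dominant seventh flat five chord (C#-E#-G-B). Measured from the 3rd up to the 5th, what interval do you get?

diminished third

That puts E# below G.
E# up to G is 2 semitones, a whole step narrower than a major third, so the interval is diminished.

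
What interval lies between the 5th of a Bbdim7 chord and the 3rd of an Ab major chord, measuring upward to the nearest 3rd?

The 5th of Bbdim7 is Fb; the 3rd of Ab major is C.
5 letter names make it a fifth; at 8 semitones (a half step wider than perfect) the quality is augmented.

augmented fifth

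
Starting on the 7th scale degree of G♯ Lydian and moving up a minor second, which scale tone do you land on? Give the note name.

The scale is G♯ A♯ B♯ C𝄪 D♯ E♯ F𝄪.
The 7th scale degree is F𝄪; a minor second above that is G♯ — scale degree 1.

G#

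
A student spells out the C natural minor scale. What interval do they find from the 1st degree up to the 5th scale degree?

perfect 5th

Spelling the C natural minor scale: C D Eb F G Ab Bb.
That puts C below G.
From C to G is 7 semitones, exactly the perfect fifth.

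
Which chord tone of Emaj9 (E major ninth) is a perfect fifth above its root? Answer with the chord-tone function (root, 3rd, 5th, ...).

Emaj9 is spelled E–G#–B–D#–F#.
The root is E. A perfect fifth above E is B.
B is the chord's 5th.

5th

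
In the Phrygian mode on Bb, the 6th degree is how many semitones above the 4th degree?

The scale is Bb Cb Db Eb F Gb Ab.
Eb up to Gb is a minor third — 3 semitones.

3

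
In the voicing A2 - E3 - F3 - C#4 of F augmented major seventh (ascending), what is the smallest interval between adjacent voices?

Adjacent intervals: A2→E3 = perfect fifth; E3→F3 = minor second; F3→C#4 = augmented fifth.
The smallest is E3 to F3, a minor second (1 semitone).

minor 2nd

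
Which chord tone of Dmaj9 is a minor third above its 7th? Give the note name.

D major ninth: D, F#, A, C#, E.
The 7th is C#. A minor third above C# is E.
E is the chord's 9th.

E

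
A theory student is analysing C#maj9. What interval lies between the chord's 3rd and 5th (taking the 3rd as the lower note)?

C#maj9: C#-E#-G#-B#-D#.
3rd = E#; 5th = G#.
3 letter names make it a third; at 3 semitones (a half step narrower than major) the quality is minor.

minor third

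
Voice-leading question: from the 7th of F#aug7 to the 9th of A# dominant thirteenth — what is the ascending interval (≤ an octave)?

augmented fifth

F#aug7 has E as its 7th, and A# dominant thirteenth has B# as its 9th.
5 letter names make it a fifth; at 8 semitones (a half step wider than perfect) the quality is augmented.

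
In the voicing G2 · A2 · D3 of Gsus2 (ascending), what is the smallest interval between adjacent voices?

major second

Adjacent intervals: G2→A2 = major second; A2→D3 = perfect fourth.
The smallest is G2 to A2, a major second (2 semitones).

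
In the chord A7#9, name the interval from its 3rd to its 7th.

The chord tones of A7#9 (A dominant seventh sharp nine) are A C# E G B#.
3rd = C#; 7th = G.
From C# to G: 6 semitones over a fifth = diminished.
That tritone between 3rd and 7th is what gives the dominant seventh its pull toward resolution.

diminished 5th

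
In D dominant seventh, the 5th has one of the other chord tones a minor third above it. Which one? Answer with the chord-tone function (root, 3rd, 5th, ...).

Spelling the chord: D–F#–A–C.
The 5th is A. A minor third above A is C.
C is the chord's 7th.

7th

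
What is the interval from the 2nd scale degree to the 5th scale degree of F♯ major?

perfect 4th

The scale runs F♯ G♯ A♯ B C♯ D♯ E♯.
The 2nd scale degree is G♯ and the scale degree 5 is C♯.
Counting 4 letters and 5 half steps from G♯ gives a perfect fourth.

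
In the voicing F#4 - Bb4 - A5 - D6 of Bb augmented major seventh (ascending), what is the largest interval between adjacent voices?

major 7th

Adjacent intervals: F#4→Bb4 = diminished fourth; Bb4→A5 = major seventh; A5→D6 = perfect fourth.
The largest is Bb4 to A5, a major seventh (11 semitones).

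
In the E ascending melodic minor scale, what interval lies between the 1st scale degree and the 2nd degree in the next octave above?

major ninth

E melodic minor: E F# G A B C# D#.
The 1st scale degree is E and the 2nd scale degree (up an octave) is F#.
From E to F# is 14 semitones, exactly the major ninth.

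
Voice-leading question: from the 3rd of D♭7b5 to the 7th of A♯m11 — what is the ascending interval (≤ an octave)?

augmented second

The 3rd of D♭7b5 is F; the 7th of A♯m11 is G♯.
F up to G♯ is 3 semitones, a half step wider than a major second, so the interval is augmented.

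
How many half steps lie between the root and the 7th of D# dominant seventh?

D#7 is spelled D#, F##, A#, C#.
D# to C# is a minor seventh: 10 semitones.

10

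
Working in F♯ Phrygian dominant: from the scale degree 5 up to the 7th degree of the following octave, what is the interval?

F♯ phrygian dominant: F♯ G A♯ B C♯ D E.
That puts C♯ below E.
10 letter names make it a tenth; at 15 semitones (a half step narrower than major) the quality is minor.

minor tenth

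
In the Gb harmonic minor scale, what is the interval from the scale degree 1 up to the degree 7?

M7

Spelling the Gb harmonic minor scale: Gb Ab Bbb Cb Db Ebb F.
So we need the interval from Gb up to F.
Counting 7 letters and 11 half steps from Gb gives a major seventh.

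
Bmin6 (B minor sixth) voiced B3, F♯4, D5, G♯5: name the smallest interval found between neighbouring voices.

augmented fourth

Adjacent intervals: B3→F♯4 = perfect fifth; F♯4→D5 = minor sixth; D5→G♯5 = augmented fourth.
The smallest is D5 to G♯5, an augmented fourth (6 semitones).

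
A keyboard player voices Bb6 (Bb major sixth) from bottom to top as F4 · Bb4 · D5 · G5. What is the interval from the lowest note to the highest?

major 9th

The outer voices are F4 and G5.
F up to G spans 9 letter names and 14 semitones — a major ninth.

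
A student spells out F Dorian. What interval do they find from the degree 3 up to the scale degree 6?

Spelling F Dorian: F G Ab Bb C D Eb.
The degree 3 is Ab and the 6th degree is D.
4 letter names make it a fourth; at 6 semitones (a half step wider than perfect) the quality is augmented.

augmented fourth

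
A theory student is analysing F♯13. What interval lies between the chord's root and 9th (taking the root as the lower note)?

F♯13 (F♯ dominant thirteenth): F♯ A♯ C♯ E G♯ D♯.
The root is F♯ and the 9th is G♯.
From F♯ to G♯ is 14 semitones, exactly the major ninth.

major ninth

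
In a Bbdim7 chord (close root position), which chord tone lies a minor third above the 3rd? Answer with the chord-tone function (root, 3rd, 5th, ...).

Bb diminished seventh is spelled Bb Db Fb Abb.
The 3rd is Db. A minor third above Db is Fb.
Fb is the chord's 5th.

5th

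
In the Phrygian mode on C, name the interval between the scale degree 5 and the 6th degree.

Spelling the Phrygian mode on C: C Db Eb F G Ab Bb.
Scale degree 5 = G; degree 6 = Ab.
G up to Ab is 1 semitone, a half step narrower than a major second, so the interval is minor.

minor second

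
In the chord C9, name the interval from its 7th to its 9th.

C9 (C dominant ninth): C E G Bb D.
The 7th is Bb and the 9th is D.
Counting 3 letters and 4 half steps from Bb gives a major third.

major third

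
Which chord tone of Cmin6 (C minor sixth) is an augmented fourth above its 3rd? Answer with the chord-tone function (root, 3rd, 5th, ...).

The chord tones of Cmin6 are C–E♭–G–A.
The 3rd is E♭. An augmented fourth above E♭ is A.
A is the chord's 6th.

6th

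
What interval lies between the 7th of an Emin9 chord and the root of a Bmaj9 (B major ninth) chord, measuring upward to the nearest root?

The 7th of Emin9 is D; the root of Bmaj9 (B major ninth) is B.
From D to B is 9 semitones, exactly the major sixth.

major 6th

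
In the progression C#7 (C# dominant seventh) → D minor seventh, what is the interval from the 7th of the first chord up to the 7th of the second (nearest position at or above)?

C#7 (C# dominant seventh) has B as its 7th, and D minor seventh has C as its 7th.
B up to C is 1 semitone, a half step narrower than a major second, so the interval is minor.

minor 2nd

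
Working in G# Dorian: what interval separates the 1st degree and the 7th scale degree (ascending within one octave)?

Spelling G# Dorian: G# A# B C# D# E# F#.
The 1st degree is G# and the degree 7 is F#.
From G# to F#: 10 semitones over a seventh = minor.

minor 7th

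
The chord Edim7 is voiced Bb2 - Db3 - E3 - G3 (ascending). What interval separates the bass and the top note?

major sixth

The outer voices are Bb2 and G3.
Counting 6 letters and 9 half steps from Bb gives a major sixth.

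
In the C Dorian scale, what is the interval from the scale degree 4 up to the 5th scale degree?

C dorian: C D Eb F G A Bb.
That puts F below G.
Counting 2 letters and 2 half steps from F gives a major second.

major second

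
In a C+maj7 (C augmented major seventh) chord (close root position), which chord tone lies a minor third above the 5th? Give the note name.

Spelling the chord: C-E-G♯-B.
The 5th is G♯. A minor third above G♯ is B.
B is the chord's 7th.

B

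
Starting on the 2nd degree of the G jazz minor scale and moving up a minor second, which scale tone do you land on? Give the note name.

Bb

The scale is G A Bb C D E F#.
The 2nd degree is A; a minor second above that is Bb — scale degree 3.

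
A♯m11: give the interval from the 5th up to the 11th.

minor seventh

Spelling the chord: A♯, C♯, E♯, G♯, B♯, D♯.
So we need the interval from E♯ up to D♯.
E♯ up to D♯ is 10 semitones, a half step narrower than a major seventh, so the interval is minor.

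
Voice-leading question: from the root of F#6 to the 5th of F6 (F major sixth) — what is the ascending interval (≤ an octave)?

The root of F#6 is F#; the 5th of F6 (F major sixth) is C.
F# up to C is 6 semitones, a half step narrower than a perfect fifth, so the interval is diminished.

diminished fifth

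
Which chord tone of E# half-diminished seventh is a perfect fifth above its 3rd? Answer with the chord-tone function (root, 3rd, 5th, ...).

The chord tones of E# half-diminished seventh are E#–G#–B–D#.
The 3rd is G#. A perfect fifth above G# is D#.
D# is the chord's 7th.

7th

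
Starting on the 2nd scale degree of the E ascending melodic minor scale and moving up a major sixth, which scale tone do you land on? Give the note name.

The scale is E F# G A B C# D#.
The 2nd scale degree is F#; a major sixth above that is D# — scale degree 7.

D#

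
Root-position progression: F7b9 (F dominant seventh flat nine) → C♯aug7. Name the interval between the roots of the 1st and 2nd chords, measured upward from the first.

The roots are F and C♯.
From F to C♯: 8 semitones over a fifth = augmented.

A5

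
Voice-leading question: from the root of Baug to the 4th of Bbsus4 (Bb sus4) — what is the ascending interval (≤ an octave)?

Baug has B as its root, and Bbsus4 (Bb sus4) has Eb as its 4th.
From B to Eb: 4 semitones over a fourth = diminished.

diminished fourth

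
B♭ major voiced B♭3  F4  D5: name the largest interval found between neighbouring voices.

Adjacent intervals: B♭3→F4 = perfect fifth; F4→D5 = major sixth.
The largest is F4 to D5, a major sixth (9 semitones).

M6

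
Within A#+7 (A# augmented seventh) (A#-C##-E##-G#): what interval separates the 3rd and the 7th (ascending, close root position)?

3rd = C##; 7th = G#.
From C## to G#: 6 semitones over a fifth = diminished.

diminished fifth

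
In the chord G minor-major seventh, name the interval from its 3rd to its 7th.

A5

Gm(maj7) (G minor-major seventh) is spelled G–Bb–D–F#.
That puts Bb below F#.
Bb up to F# is 8 semitones, a half step wider than a perfect fifth, so the interval is augmented.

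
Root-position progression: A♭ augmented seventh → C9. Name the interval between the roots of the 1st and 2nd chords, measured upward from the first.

major third

The roots are A♭ and C.
A♭ up to C spans 3 letter names and 4 semitones — a major third.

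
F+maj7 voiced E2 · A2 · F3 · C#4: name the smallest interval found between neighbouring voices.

perfect fourth

Adjacent intervals: E2→A2 = perfect fourth; A2→F3 = minor sixth; F3→C#4 = augmented fifth.
The smallest is E2 to A2, a perfect fourth (5 semitones).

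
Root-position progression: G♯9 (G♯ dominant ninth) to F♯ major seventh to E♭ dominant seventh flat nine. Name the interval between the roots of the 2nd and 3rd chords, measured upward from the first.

diminished seventh

The roots are F♯ and E♭.
7 letter names make it a seventh; at 9 semitones (a whole step narrower than major) the quality is diminished.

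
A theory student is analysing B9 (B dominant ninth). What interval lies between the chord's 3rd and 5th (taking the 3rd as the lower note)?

minor third

B dominant ninth: B, D#, F#, A, C#.
That puts D# below F#.
3 letter names make it a third; at 3 semitones (a half step narrower than major) the quality is minor.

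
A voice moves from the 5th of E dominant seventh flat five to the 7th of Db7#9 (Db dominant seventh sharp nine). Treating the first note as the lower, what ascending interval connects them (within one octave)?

The 5th of E dominant seventh flat five is Bb; the 7th of Db7#9 (Db dominant seventh sharp nine) is Cb.
Bb up to Cb is 1 semitone, a half step narrower than a major second, so the interval is minor.

minor second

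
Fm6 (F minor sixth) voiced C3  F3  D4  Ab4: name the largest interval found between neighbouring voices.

Adjacent intervals: C3→F3 = perfect fourth; F3→D4 = major sixth; D4→Ab4 = diminished fifth.
The largest is F3 to D4, a major sixth (9 semitones).

major sixth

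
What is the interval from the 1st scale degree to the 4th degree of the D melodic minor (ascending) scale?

perfect fourth

Spelling the D melodic minor (ascending) scale: D E F G A B C#.
That puts D below G.
Counting 4 letters and 5 half steps from D gives a perfect fourth.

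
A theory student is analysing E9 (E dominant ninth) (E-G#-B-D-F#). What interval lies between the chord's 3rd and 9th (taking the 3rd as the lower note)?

minor seventh

So we need the interval from G# up to F#.
7 letter names make it a seventh; at 10 semitones (a half step narrower than major) the quality is minor.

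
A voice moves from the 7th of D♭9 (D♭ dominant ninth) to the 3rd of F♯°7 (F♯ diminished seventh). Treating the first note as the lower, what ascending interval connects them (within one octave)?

augmented sixth

D♭9 (D♭ dominant ninth) has C♭ as its 7th, and F♯°7 (F♯ diminished seventh) has A as its 3rd.
6 letter names make it a sixth; at 10 semitones (a half step wider than major) the quality is augmented.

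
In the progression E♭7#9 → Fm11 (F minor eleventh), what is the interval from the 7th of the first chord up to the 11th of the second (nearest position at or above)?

major sixth

E♭7#9 has D♭ as its 7th, and Fm11 (F minor eleventh) has B♭ as its 11th.
Counting 6 letters and 9 half steps from D♭ gives a major sixth.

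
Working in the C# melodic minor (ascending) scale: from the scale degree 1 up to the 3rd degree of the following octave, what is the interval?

m10

Spelling the C# melodic minor (ascending) scale: C# D# E F# G# A# B#.
The scale degree 1 is C# and the 3rd degree (up an octave) is E.
C# up to E is 15 semitones, a half step narrower than a major tenth, so the interval is minor.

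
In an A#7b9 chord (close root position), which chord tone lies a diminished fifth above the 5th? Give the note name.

A#7b9: A#, C##, E#, G#, B.
The 5th is E#. A diminished fifth above E# is B.
B is the chord's 9th.

B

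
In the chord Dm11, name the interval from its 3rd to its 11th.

Dm11 is spelled D F A C E G.
That puts F below G.
F up to G spans 9 letter names and 14 semitones — a major ninth.

major ninth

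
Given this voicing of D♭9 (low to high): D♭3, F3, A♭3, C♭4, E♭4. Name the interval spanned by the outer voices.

The outer voices are D♭3 and E♭4.
D♭ up to E♭ spans 9 letter names and 14 semitones — a major ninth.

M9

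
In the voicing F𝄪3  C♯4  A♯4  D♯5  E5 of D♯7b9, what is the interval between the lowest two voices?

diminished 5th

Those voices are F𝄪3 and C♯4.
From F𝄪 to C♯: 6 semitones over a fifth = diminished.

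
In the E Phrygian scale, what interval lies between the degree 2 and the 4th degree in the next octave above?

E phrygian: E F G A B C D.
That puts F below A.
From F to A is 16 semitones, exactly the major tenth.

major 10th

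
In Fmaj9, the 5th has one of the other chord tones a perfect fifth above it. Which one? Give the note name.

G

The chord tones of Fmaj9 (F major ninth) are F–A–C–E–G.
The 5th is C. A perfect fifth above C is G.
G is the chord's 9th.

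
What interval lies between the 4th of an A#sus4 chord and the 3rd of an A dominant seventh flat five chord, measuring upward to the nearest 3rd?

minor seventh

The 4th of A#sus4 is D#; the 3rd of A dominant seventh flat five is C#.
7 letter names make it a seventh; at 10 semitones (a half step narrower than major) the quality is minor.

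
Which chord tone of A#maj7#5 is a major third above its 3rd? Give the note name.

E##

A#+maj7 (A# augmented major seventh): A#–C##–E##–G##.
The 3rd is C##. A major third above C## is E##.
E## is the chord's 5th.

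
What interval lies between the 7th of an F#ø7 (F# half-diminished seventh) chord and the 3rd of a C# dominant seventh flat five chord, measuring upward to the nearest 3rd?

The 7th of F#ø7 (F# half-diminished seventh) is E; the 3rd of C# dominant seventh flat five is E#.
1 letter names make it a unison; at 1 semitone (a half step wider than perfect) the quality is augmented.

augmented unison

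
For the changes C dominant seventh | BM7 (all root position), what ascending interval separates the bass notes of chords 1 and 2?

M7

The roots are C and B.
From C to B is 11 semitones, exactly the major seventh.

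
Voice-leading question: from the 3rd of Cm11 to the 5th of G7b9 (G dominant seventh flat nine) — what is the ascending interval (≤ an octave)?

major 7th

The 3rd of Cm11 is Eb; the 5th of G7b9 (G dominant seventh flat nine) is D.
From Eb to D is 11 semitones, exactly the major seventh.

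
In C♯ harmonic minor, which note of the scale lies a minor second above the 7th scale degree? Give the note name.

The scale is C♯ D♯ E F♯ G♯ A B♯.
The 7th scale degree is B♯; a minor second above that is C♯ — scale degree 1.

C#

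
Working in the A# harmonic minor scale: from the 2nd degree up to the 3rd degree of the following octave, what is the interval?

minor ninth

A# harmonic minor: A# B# C# D# E# F# G##.
So we need the interval from B# up to C#.
9 letter names make it a ninth; at 13 semitones (a half step narrower than major) the quality is minor.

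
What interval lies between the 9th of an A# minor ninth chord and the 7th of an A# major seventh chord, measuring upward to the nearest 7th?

major 6th

A# minor ninth has B# as its 9th, and A# major seventh has G## as its 7th.
From B# to G## is 9 semitones, exactly the major sixth.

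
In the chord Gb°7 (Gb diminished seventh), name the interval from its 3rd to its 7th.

Gbdim7 is spelled Gb–Bbb–Dbb–Fbb.
The 3rd is Bbb and the 7th is Fbb.
5 letter names make it a fifth; at 6 semitones (a half step narrower than perfect) the quality is diminished.

diminished 5th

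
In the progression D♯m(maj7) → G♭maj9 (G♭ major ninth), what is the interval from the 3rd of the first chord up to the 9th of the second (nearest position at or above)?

D♯m(maj7) has F♯ as its 3rd, and G♭maj9 (G♭ major ninth) has A♭ as its 9th.
From F♯ to A♭: 2 semitones over a third = diminished.

diminished 3rd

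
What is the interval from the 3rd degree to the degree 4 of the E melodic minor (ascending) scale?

E melodic minor: E F# G A B C# D#.
So we need the interval from G up to A.
G up to A spans 2 letter names and 2 semitones — a major second.

M2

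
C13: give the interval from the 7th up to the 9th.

C dominant thirteenth: C-E-G-Bb-D-A.
So we need the interval from Bb up to D.
Bb up to D spans 3 letter names and 4 semitones — a major third.

major third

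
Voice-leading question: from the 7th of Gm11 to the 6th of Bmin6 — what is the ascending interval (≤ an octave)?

The 7th of Gm11 is F; the 6th of Bmin6 is G♯.
2 letter names make it a second; at 3 semitones (a half step wider than major) the quality is augmented.

augmented second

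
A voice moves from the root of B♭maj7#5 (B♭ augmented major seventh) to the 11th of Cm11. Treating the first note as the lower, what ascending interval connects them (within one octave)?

B♭maj7#5 (B♭ augmented major seventh) has B♭ as its root, and Cm11 has F as its 11th.
From B♭ to F is 7 semitones, exactly the perfect fifth.

perfect fifth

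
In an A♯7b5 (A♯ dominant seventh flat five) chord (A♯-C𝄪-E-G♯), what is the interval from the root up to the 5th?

d5

The root is A♯ and the 5th is E.
From A♯ to E: 6 semitones over a fifth = diminished.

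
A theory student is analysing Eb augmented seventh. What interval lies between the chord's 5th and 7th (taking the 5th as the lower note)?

diminished 3rd

Spelling the chord: Eb, G, B, Db.
So we need the interval from B up to Db.
From B to Db: 2 semitones over a third = diminished.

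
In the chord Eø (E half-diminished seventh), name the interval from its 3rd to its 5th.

minor third

Spelling the chord: E, G, Bb, D.
The 3rd is G and the 5th is Bb.
3 letter names make it a third; at 3 semitones (a half step narrower than major) the quality is minor.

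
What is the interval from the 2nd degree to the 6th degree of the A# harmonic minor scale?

A# harmonic minor: A# B# C# D# E# F# G##.
2nd degree = B#; 6th degree = F#.
B# up to F# is 6 semitones, a half step narrower than a perfect fifth, so the interval is diminished.

diminished fifth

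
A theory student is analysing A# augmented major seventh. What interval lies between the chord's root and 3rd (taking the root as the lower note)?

major third

A#maj7#5: A#–C##–E##–G##.
So we need the interval from A# up to C##.
From A# to C## is 4 semitones, exactly the major third.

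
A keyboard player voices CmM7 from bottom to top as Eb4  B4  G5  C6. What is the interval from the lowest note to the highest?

M13

The outer voices are Eb4 and C6.
From Eb to C is 21 semitones, exactly the major thirteenth.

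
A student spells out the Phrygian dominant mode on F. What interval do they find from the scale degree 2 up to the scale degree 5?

The scale runs F Gb A Bb C Db Eb.
The scale degree 2 is Gb and the 5th scale degree is C.
From Gb to C: 6 semitones over a fourth = augmented.

augmented fourth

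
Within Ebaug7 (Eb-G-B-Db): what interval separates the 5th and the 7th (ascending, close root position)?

diminished third

So we need the interval from B up to Db.
B up to Db is 2 semitones, a whole step narrower than a major third, so the interval is diminished.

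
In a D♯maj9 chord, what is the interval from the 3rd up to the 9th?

D♯maj9 is spelled D♯ F𝄪 A♯ C𝄪 E♯.
3rd = F𝄪; 9th = E♯.
F𝄪 up to E♯ is 10 semitones, a half step narrower than a major seventh, so the interval is minor.

minor seventh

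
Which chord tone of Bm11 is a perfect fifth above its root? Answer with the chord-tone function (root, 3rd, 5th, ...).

The chord tones of Bm11 are B–D–F#–A–C#–E.
The root is B. A perfect fifth above B is F#.
F# is the chord's 5th.

5th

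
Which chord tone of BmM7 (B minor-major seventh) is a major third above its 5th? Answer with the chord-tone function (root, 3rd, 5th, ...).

Spelling the chord: B–D–F#–A#.
The 5th is F#. A major third above F# is A#.
A# is the chord's 7th.

7th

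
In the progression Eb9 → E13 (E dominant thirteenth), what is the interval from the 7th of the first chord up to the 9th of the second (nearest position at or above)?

A3

The 7th of Eb9 is Db; the 9th of E13 (E dominant thirteenth) is F#.
3 letter names make it a third; at 5 semitones (a half step wider than major) the quality is augmented.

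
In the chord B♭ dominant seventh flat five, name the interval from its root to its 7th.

The chord tones of B♭7b5 are B♭ D F♭ A♭.
That puts B♭ below A♭.
B♭ up to A♭ is 10 semitones, a half step narrower than a major seventh, so the interval is minor.

minor 7th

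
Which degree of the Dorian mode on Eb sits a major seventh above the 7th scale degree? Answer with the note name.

The scale is Eb F Gb Ab Bb C Db.
The 7th scale degree is Db; a major seventh above that is C — scale degree 6.

C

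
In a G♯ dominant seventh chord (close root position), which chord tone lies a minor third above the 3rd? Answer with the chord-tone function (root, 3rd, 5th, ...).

G♯7 is spelled G♯-B♯-D♯-F♯.
The 3rd is B♯. A minor third above B♯ is D♯.
D♯ is the chord's 5th.

5th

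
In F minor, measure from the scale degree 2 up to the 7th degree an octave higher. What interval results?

minor thirteenth

F natural minor: F G A♭ B♭ C D♭ E♭.
The scale degree 2 is G and the scale degree 7 (up an octave) is E♭.
From G to E♭: 20 semitones over a thirteenth = minor.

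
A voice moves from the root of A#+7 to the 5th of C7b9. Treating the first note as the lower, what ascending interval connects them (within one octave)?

diminished 7th

The root of A#+7 is A#; the 5th of C7b9 is G.
From A# to G: 9 semitones over a seventh = diminished.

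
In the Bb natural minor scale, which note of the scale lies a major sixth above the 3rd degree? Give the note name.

Bb

The scale is Bb C Db Eb F Gb Ab.
The 3rd degree is Db; a major sixth above that is Bb — scale degree 1.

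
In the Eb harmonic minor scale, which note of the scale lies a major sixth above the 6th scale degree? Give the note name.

The scale is Eb F Gb Ab Bb Cb D.
The 6th scale degree is Cb; a major sixth above that is Ab — scale degree 4.

Ab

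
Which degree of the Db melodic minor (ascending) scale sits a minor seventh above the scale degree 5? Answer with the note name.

Gb

The scale is Db Eb Fb Gb Ab Bb C.
The scale degree 5 is Ab; a minor seventh above that is Gb — scale degree 4.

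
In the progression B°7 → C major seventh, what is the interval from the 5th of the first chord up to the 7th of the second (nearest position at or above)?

B°7 has F as its 5th, and C major seventh has B as its 7th.
From F to B: 6 semitones over a fourth = augmented.

augmented 4th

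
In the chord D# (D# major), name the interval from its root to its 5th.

perfect fifth

Spelling the chord: D#, F##, A#.
So we need the interval from D# up to A#.
Counting 5 letters and 7 half steps from D# gives a perfect fifth.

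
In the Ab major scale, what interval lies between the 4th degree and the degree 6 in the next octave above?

Ab major: Ab Bb C Db Eb F G.
The 4th degree is Db and the scale degree 6 (up an octave) is F.
Db up to F spans 10 letter names and 16 semitones — a major tenth.

major tenth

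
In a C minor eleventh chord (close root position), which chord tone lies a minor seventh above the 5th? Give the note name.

Cm11 (C minor eleventh) is spelled C-E♭-G-B♭-D-F.
The 5th is G. A minor seventh above G is F.
F is the chord's 11th.

F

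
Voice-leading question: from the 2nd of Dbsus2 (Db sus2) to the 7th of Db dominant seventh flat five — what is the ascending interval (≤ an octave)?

Dbsus2 (Db sus2) has Eb as its 2nd, and Db dominant seventh flat five has Cb as its 7th.
6 letter names make it a sixth; at 8 semitones (a half step narrower than major) the quality is minor.

minor sixth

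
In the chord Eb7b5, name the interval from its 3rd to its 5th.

Eb7b5 (Eb dominant seventh flat five): Eb-G-Bbb-Db.
3rd = G; 5th = Bbb.
G up to Bbb is 2 semitones, a whole step narrower than a major third, so the interval is diminished.

d3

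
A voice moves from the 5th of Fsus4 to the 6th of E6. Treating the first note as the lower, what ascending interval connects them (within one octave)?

The 5th of Fsus4 is C; the 6th of E6 is C♯.
From C to C♯: 1 semitone over a unison = augmented.

augmented unison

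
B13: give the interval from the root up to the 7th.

minor seventh

The chord tones of B13 are B D# F# A C# G#.
The root is B and the 7th is A.
7 letter names make it a seventh; at 10 semitones (a half step narrower than major) the quality is minor.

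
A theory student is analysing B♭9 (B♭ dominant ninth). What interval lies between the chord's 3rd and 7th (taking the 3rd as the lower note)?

diminished fifth

Spelling the chord: B♭–D–F–A♭–C.
The 3rd is D and the 7th is A♭.
From D to A♭: 6 semitones over a fifth = diminished.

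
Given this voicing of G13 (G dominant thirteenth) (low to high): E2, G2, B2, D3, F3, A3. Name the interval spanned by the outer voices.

perfect eleventh

The outer voices are E2 and A3.
Counting 11 letters and 17 half steps from E gives a perfect eleventh.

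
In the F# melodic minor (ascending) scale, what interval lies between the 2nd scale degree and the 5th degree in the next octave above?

F# melodic minor: F# G# A B C# D# E#.
2nd scale degree = G#; degree 5 (up an octave) = C#.
Counting 11 letters and 17 half steps from G# gives a perfect eleventh.

perfect 11th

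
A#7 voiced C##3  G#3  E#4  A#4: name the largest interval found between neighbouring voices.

Adjacent intervals: C##3→G#3 = diminished fifth; G#3→E#4 = major sixth; E#4→A#4 = perfect fourth.
The largest is G#3 to E#4, a major sixth (9 semitones).

major sixth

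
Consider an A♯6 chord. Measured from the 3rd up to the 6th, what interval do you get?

A♯6: A♯ C𝄪 E♯ F𝄪.
So we need the interval from C𝄪 up to F𝄪.
Counting 4 letters and 5 half steps from C𝄪 gives a perfect fourth.

perfect fourth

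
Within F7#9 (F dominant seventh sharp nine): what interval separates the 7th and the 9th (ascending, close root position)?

augmented 3rd

The chord tones of F7#9 (F dominant seventh sharp nine) are F–A–C–E♭–G♯.
So we need the interval from E♭ up to G♯.
E♭ up to G♯ is 5 semitones, a half step wider than a major third, so the interval is augmented.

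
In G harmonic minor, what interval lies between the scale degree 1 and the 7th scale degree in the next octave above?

Spelling G harmonic minor: G A Bb C D Eb F#.
The scale degree 1 is G and the scale degree 7 (up an octave) is F#.
G up to F# spans 14 letter names and 23 semitones — a major fourteenth.

major fourteenth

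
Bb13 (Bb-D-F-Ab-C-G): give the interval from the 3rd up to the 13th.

That puts D below G.
D up to G spans 11 letter names and 17 semitones — a perfect eleventh.

perfect eleventh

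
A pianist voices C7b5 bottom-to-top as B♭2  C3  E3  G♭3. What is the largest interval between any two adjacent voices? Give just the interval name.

major third

Adjacent intervals: B♭2→C3 = major second; C3→E3 = major third; E3→G♭3 = diminished third.
The largest is C3 to E3, a major third (4 semitones).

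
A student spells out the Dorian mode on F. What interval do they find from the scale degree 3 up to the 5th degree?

major 3rd

The scale runs F G Ab Bb C D Eb.
Scale degree 3 = Ab; scale degree 5 = C.
Ab up to C spans 3 letter names and 4 semitones — a major third.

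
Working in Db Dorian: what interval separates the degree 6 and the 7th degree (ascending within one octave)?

Spelling Db Dorian: Db Eb Fb Gb Ab Bb Cb.
The degree 6 is Bb and the scale degree 7 is Cb.
From Bb to Cb: 1 semitone over a second = minor.

m2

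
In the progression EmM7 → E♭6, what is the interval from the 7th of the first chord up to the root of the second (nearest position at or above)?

The 7th of EmM7 is D♯; the root of E♭6 is E♭.
2 letter names make it a second; at 0 semitones (a whole step narrower than major) the quality is diminished.

diminished 2nd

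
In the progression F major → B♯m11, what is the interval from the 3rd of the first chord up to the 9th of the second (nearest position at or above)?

augmented third

The 3rd of F major is A; the 9th of B♯m11 is C𝄪.
3 letter names make it a third; at 5 semitones (a half step wider than major) the quality is augmented.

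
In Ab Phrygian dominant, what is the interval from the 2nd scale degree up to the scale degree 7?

Spelling Ab Phrygian dominant: Ab Bbb C Db Eb Fb Gb.
The 2nd scale degree is Bbb and the 7th scale degree is Gb.
Counting 6 letters and 9 half steps from Bbb gives a major sixth.

M6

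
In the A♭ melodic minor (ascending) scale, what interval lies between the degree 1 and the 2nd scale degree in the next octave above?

major 9th

A♭ melodic minor: A♭ B♭ C♭ D♭ E♭ F G.
That puts A♭ below B♭.
A♭ up to B♭ spans 9 letter names and 14 semitones — a major ninth.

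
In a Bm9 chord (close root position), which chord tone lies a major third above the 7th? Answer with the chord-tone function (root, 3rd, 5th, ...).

Bmin9 (B minor ninth): B-D-F#-A-C#.
The 7th is A. A major third above A is C#.
C# is the chord's 9th.

9th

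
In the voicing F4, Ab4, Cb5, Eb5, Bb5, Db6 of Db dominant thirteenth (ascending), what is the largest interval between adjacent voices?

Adjacent intervals: F4→Ab4 = minor third; Ab4→Cb5 = minor third; Cb5→Eb5 = major third; Eb5→Bb5 = perfect fifth; Bb5→Db6 = minor third.
The largest is Eb5 to Bb5, a perfect fifth (7 semitones).

perfect fifth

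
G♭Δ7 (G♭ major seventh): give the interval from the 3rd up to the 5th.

G♭ major seventh: G♭-B♭-D♭-F.
3rd = B♭; 5th = D♭.
3 letter names make it a third; at 3 semitones (a half step narrower than major) the quality is minor.

m3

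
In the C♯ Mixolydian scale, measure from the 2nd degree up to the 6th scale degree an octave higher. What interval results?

perfect twelfth

C♯ mixolydian: C♯ D♯ E♯ F♯ G♯ A♯ B.
So we need the interval from D♯ up to A♯.
D♯ up to A♯ spans 12 letter names and 19 semitones — a perfect twelfth.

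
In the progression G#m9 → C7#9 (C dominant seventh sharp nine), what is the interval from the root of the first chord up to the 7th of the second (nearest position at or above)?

The root of G#m9 is G#; the 7th of C7#9 (C dominant seventh sharp nine) is Bb.
From G# to Bb: 2 semitones over a third = diminished.

diminished third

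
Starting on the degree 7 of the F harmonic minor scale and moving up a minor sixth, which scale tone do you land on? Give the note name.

The scale is F G Ab Bb C Db E.
The degree 7 is E; a minor sixth above that is C — scale degree 5.

C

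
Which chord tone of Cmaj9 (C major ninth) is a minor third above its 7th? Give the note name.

Spelling the chord: C, E, G, B, D.
The 7th is B. A minor third above B is D.
D is the chord's 9th.

D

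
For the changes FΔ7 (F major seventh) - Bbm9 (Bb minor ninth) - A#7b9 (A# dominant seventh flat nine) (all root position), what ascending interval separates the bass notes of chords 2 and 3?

augmented 7th

The roots are Bb and A#.
7 letter names make it a seventh; at 12 semitones (a half step wider than major) the quality is augmented.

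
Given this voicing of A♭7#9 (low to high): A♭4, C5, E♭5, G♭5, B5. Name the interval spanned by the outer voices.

augmented ninth

The outer voices are A♭4 and B5.
A♭ up to B is 15 semitones, a half step wider than a major ninth, so the interval is augmented.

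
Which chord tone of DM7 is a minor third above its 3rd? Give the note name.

The chord tones of Dmaj7 (D major seventh) are D-F♯-A-C♯.
The 3rd is F♯. A minor third above F♯ is A.
A is the chord's 5th.

A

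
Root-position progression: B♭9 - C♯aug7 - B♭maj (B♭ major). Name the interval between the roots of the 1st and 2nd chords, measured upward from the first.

A2

The roots are B♭ and C♯.
B♭ up to C♯ is 3 semitones, a half step wider than a major second, so the interval is augmented.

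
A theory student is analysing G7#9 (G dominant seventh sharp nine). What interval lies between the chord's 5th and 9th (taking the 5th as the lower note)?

The chord tones of G7#9 are G B D F A#.
The 5th is D and the 9th is A#.
From D to A#: 8 semitones over a fifth = augmented.

augmented 5th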